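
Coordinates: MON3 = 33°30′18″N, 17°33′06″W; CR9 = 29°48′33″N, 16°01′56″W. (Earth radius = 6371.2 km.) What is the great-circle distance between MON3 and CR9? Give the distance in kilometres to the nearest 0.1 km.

435.4 km

MON3: φ = +33.50500°, λ = -17.55167°
CR9: φ = +29.80917°, λ = -16.03222°
Δφ = -3.6958°,  Δλ = 1.5194°
a = sin²(Δφ/2) + cos φ₁ cos φ₂ sin²(Δλ/2) = 0.001167
c = 2·arcsin(√a) = 0.068337 rad = 3.9154°
d = R·c = 6371.2 × 0.068337 = 435.4 km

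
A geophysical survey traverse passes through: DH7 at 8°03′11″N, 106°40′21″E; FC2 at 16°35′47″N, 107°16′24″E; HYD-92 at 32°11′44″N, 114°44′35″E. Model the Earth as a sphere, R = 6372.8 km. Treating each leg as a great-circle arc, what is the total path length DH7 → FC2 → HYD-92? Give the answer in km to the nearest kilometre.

DH7: φ = +8.05306°, λ = +106.67250°
FC2: φ = +16.59639°, λ = +107.27333°
HYD-92: φ = +32.19556°, λ = +114.74306°
DH7→FC2: c = 0.149460 rad, d = 952.48 km
FC2→HYD-92: c = 0.296776 rad, d = 1891.29 km
Total = 952.48 + 1891.29 = 2843.77 km

2844 km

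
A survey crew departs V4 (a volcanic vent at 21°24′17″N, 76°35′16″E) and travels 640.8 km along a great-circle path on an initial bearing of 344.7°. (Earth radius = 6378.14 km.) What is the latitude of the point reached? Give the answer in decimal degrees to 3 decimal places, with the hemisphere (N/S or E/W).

V4: φ = +21.40472°, λ = +76.58778°
δ = d/R = 640.8/6378.14 = 0.100468 rad
φ₂ = arcsin(sin φ₁ cos δ + cos φ₁ sin δ cos θ)
   = arcsin(0.36495·0.99496 + 0.93103·0.10030·0.96456) = 26.94819°
λ₂ = λ₁ + atan2(sin θ sin δ cos φ₁, cos δ − sin φ₁ sin φ₂) = 74.88641°

26.948°N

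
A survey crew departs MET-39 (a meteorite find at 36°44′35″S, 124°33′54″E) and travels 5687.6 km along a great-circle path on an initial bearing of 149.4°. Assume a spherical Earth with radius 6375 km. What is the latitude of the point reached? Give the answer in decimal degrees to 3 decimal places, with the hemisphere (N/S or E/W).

MET-39: φ = -36.74306°, λ = +124.56500°
δ = d/R = 5687.6/6375 = 0.892173 rad
φ₂ = arcsin(sin φ₁ cos δ + cos φ₁ sin δ cos θ)
   = arcsin(-0.59823·0.62772 + 0.80133·0.77844·-0.86074) = -65.84425°
λ₂ = λ₁ + atan2(sin θ sin δ cos φ₁, cos δ − sin φ₁ sin φ₂) = -159.89418°

65.844°S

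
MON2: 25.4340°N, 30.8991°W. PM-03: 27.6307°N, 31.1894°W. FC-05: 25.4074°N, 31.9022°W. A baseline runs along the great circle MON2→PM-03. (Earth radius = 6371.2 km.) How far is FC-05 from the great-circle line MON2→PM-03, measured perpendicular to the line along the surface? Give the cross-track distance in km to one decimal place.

δ₁₃ = central angle MON2→FC-05 = 0.015819 rad  (haversine)
θ₁₃ = bearing MON2→FC-05 = 268.534°,  θ₁₂ = bearing MON2→PM-03 = 353.321°
dₓₜ = R·arcsin(sin δ₁₃ · sin(θ₁₃ − θ₁₂)) = 6371.2·arcsin(0.01582·sin(-84.788°)) = -100.370 km
|dₓₜ| = 100.370 km

100.4 km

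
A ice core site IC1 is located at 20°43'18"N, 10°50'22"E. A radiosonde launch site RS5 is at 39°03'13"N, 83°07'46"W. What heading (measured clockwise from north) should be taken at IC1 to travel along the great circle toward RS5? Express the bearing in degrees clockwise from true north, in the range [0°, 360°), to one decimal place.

IC1: φ = +20.72167°, λ = +10.83944°
RS5: φ = +39.05361°, λ = -83.12944°
Δλ = -93.9689°
y = sin Δλ · cos φ₂ = -0.774694
x = cos φ₁ sin φ₂ − sin φ₁ cos φ₂ cos Δλ = 0.608308
θ = atan2(y, x) = -51.8602° → 308.1398° (mod 360°)

308.1°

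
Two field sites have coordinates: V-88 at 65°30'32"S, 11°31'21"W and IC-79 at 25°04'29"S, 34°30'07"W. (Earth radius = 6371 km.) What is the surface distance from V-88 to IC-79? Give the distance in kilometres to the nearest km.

V-88: φ = -65.50889°, λ = -11.52250°
IC-79: φ = -25.07472°, λ = -34.50194°
Δφ = 40.4342°,  Δλ = -22.9794°
a = sin²(Δφ/2) + cos φ₁ cos φ₂ sin²(Δλ/2) = 0.134322
c = 2·arcsin(√a) = 0.750489 rad = 42.9999°
d = R·c = 6371 × 0.750489 = 4781.4 km

4781 km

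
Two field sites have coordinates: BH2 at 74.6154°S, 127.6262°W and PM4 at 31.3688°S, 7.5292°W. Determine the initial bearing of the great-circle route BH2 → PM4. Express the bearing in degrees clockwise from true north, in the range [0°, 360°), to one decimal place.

Δλ = 120.0970°
y = sin Δλ · cos φ₂ = 0.738718
x = cos φ₁ sin φ₂ − sin φ₁ cos φ₂ cos Δλ = -0.550925
θ = atan2(y, x) = 126.7150° → 126.7150° (mod 360°)

126.7°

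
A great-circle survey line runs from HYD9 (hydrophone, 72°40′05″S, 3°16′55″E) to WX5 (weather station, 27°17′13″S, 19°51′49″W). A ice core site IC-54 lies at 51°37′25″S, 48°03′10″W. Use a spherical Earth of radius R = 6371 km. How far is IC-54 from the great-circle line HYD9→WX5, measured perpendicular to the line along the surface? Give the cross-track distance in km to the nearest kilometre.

HYD9: φ = -72.66806°, λ = +3.28194°
WX5: φ = -27.28694°, λ = -19.86361°
IC-54: φ = -51.62361°, λ = -48.05278°
δ₁₃ = central angle HYD9→IC-54 = 0.527826 rad  (haversine)
θ₁₃ = bearing HYD9→IC-54 = 285.750°,  θ₁₂ = bearing HYD9→WX5 = 331.505°
dₓₜ = R·arcsin(sin δ₁₃ · sin(θ₁₃ − θ₁₂)) = 6371·arcsin(0.50366·sin(-45.754°)) = -2351.671 km
|dₓₜ| = 2351.671 km

2352 km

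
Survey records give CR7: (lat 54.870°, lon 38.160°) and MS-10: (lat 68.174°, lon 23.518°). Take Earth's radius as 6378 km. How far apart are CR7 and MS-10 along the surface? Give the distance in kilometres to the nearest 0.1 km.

Δφ = 13.3040°,  Δλ = -14.6420°
a = sin²(Δφ/2) + cos φ₁ cos φ₂ sin²(Δλ/2) = 0.016893
c = 2·arcsin(√a) = 0.260680 rad = 14.9359°
d = R·c = 6378 × 0.260680 = 1662.6 km

1662.6 km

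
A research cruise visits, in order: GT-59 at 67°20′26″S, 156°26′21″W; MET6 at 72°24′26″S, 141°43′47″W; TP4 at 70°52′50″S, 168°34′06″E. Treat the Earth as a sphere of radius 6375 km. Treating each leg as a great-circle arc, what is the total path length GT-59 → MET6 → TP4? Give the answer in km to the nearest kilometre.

2492 km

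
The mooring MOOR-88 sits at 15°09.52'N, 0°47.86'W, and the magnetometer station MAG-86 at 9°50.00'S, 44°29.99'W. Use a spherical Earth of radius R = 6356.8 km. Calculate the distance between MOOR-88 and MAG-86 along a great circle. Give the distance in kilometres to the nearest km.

5547 km

MOOR-88: φ = +15.15867°, λ = -0.79767°
MAG-86: φ = -9.83333°, λ = -44.49983°
Δφ = -24.9920°,  Δλ = -43.7022°
a = sin²(Δφ/2) + cos φ₁ cos φ₂ sin²(Δλ/2) = 0.178562
c = 2·arcsin(√a) = 0.872548 rad = 49.9933°
d = R·c = 6356.8 × 0.872548 = 5546.6 km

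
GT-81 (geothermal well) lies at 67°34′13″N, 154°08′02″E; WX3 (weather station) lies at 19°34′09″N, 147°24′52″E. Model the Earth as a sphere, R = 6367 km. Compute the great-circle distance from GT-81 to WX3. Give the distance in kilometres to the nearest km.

5355 km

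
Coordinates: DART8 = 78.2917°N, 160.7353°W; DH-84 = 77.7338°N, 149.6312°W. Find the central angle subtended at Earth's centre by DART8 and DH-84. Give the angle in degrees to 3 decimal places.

Δφ = -0.5579°,  Δλ = 11.1041°
a = sin²(Δφ/2) + cos φ₁ cos φ₂ sin²(Δλ/2) = 0.000427
c = 2·arcsin(√a) = 0.041344 rad = 2.3688°

2.369°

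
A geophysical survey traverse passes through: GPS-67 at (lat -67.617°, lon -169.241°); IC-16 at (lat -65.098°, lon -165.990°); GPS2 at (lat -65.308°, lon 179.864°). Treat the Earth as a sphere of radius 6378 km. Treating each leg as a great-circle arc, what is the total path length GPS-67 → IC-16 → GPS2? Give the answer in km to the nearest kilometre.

975 km

GPS-67→IC-16: c = 0.049489 rad, d = 315.64 km
IC-16→GPS2: c = 0.103396 rad, d = 659.46 km
Total = 315.64 + 659.46 = 975.10 km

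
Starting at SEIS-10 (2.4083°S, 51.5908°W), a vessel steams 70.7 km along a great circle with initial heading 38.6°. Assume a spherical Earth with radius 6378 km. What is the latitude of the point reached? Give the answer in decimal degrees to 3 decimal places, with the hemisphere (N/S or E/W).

1.912°S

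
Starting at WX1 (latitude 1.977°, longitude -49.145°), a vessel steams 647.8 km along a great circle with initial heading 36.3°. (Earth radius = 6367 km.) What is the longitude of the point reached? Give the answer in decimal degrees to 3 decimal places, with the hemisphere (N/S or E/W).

45.674°W

δ = d/R = 647.8/6367 = 0.101743 rad
φ₂ = arcsin(sin φ₁ cos δ + cos φ₁ sin δ cos θ)
   = arcsin(0.03450·0.99483 + 0.99940·0.10157·0.80593) = 6.66867°
λ₂ = λ₁ + atan2(sin θ sin δ cos φ₁, cos δ − sin φ₁ sin φ₂) = -45.67424°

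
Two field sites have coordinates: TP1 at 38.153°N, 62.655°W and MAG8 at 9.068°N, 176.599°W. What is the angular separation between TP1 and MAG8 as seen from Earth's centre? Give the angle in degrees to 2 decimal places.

102.58°

Δφ = -29.0850°,  Δλ = -113.9440°
a = sin²(Δφ/2) + cos φ₁ cos φ₂ sin²(Δλ/2) = 0.608894
c = 2·arcsin(√a) = 1.790344 rad = 102.5792°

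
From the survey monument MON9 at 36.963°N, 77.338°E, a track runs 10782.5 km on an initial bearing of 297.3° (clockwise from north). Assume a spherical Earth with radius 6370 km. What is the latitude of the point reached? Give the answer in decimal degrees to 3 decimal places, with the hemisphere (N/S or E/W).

δ = d/R = 10782.5/6370 = 1.692700 rad
φ₂ = arcsin(sin φ₁ cos δ + cos φ₁ sin δ cos θ)
   = arcsin(0.60130·-0.12160 + 0.79902·0.99258·0.45865) = 16.89586°
λ₂ = λ₁ + atan2(sin θ sin δ cos φ₁, cos δ − sin φ₁ sin φ₂) = -35.46938°

16.896°N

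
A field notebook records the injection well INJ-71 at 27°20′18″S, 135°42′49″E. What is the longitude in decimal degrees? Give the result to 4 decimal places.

135.7136°E

135° + 42′/60 + 49″/3600 = 135 + 0.70000 + 0.01361 = 135.7136°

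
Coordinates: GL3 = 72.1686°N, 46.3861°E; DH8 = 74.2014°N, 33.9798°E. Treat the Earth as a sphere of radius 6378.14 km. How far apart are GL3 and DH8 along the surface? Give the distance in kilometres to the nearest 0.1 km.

Δφ = 2.0328°,  Δλ = -12.4063°
a = sin²(Δφ/2) + cos φ₁ cos φ₂ sin²(Δλ/2) = 0.001288
c = 2·arcsin(√a) = 0.071794 rad = 4.1135°
d = R·c = 6378.14 × 0.071794 = 457.9 km

457.9 km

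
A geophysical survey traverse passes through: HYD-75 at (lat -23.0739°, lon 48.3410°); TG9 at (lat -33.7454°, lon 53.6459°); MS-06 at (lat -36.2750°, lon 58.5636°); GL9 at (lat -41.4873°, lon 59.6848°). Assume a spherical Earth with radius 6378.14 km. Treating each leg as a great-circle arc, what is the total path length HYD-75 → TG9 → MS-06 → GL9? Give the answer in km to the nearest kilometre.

HYD-75→TG9: c = 0.203187 rad, d = 1295.96 km
TG9→MS-06: c = 0.082995 rad, d = 529.35 km
MS-06→GL9: c = 0.092236 rad, d = 588.29 km
Total = 1295.96 + 529.35 + 588.29 = 2413.60 km

2414 km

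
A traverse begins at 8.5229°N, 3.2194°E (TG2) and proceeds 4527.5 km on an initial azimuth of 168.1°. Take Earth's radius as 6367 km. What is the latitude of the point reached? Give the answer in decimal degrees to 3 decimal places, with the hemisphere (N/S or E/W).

31.285°S

δ = d/R = 4527.5/6367 = 0.711088 rad
φ₂ = arcsin(sin φ₁ cos δ + cos φ₁ sin δ cos θ)
   = arcsin(0.14820·0.75765 + 0.98896·0.65266·-0.97851) = -31.28479°
λ₂ = λ₁ + atan2(sin θ sin δ cos φ₁, cos δ − sin φ₁ sin φ₂) = 12.27999°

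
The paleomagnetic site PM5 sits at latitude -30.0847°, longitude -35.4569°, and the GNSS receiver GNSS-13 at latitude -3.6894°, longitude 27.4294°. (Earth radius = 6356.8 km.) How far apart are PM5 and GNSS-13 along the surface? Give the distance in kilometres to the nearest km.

7189 km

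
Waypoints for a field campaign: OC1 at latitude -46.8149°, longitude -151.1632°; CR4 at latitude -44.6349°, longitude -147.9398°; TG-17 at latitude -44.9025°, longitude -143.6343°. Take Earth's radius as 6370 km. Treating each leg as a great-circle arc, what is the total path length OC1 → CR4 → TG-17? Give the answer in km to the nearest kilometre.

OC1→CR4: c = 0.054673 rad, d = 348.27 km
CR4→TG-17: c = 0.053547 rad, d = 341.10 km
Total = 348.27 + 341.10 = 689.37 km

689 km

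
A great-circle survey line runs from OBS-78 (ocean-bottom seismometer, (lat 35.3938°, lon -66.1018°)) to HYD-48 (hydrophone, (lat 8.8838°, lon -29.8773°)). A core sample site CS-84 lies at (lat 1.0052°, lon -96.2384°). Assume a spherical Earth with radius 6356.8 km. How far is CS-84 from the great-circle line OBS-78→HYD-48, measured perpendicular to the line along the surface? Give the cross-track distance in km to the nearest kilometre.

4684 km

δ₁₃ = central angle OBS-78→CS-84 = 0.774095 rad  (haversine)
θ₁₃ = bearing OBS-78→CS-84 = 225.896°,  θ₁₂ = bearing OBS-78→HYD-48 = 119.901°
dₓₜ = R·arcsin(sin δ₁₃ · sin(θ₁₃ − θ₁₂)) = 6356.8·arcsin(0.69907·sin(105.995°)) = 4684.396 km
|dₓₜ| = 4684.396 km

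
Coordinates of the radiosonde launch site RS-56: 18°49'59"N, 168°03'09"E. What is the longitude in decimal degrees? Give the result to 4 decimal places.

168.0525°E

168° + 3′/60 + 9″/3600 = 168 + 0.05000 + 0.00250 = 168.0525°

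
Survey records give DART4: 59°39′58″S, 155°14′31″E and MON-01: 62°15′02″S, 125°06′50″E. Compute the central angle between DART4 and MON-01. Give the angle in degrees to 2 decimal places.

DART4: φ = -59.66611°, λ = +155.24194°
MON-01: φ = -62.25056°, λ = +125.11389°
Δφ = -2.5844°,  Δλ = -30.1281°
a = sin²(Δφ/2) + cos φ₁ cos φ₂ sin²(Δλ/2) = 0.016392
c = 2·arcsin(√a) = 0.256769 rad = 14.7118°

14.71°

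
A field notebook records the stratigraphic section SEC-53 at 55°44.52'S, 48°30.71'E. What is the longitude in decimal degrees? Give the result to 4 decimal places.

48.5118°E

48° + 30.71′/60 = 48 + 0.51183 = 48.5118°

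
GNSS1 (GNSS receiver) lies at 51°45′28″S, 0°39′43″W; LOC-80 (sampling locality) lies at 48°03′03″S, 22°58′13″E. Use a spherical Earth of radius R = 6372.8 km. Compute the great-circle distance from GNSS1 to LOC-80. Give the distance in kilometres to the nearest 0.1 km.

GNSS1: φ = -51.75778°, λ = -0.66194°
LOC-80: φ = -48.05083°, λ = +22.97028°
Δφ = 3.7069°,  Δλ = 23.6322°
a = sin²(Δφ/2) + cos φ₁ cos φ₂ sin²(Δλ/2) = 0.018396
c = 2·arcsin(√a) = 0.272104 rad = 15.5904°
d = R·c = 6372.8 × 0.272104 = 1734.1 km

1734.1 km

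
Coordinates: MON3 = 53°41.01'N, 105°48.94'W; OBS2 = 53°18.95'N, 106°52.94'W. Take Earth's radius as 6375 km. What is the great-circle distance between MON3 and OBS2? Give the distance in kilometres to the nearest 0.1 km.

MON3: φ = +53.68350°, λ = -105.81567°
OBS2: φ = +53.31583°, λ = -106.88233°
Δφ = -0.3677°,  Δλ = -1.0667°
a = sin²(Δφ/2) + cos φ₁ cos φ₂ sin²(Δλ/2) = 0.000041
c = 2·arcsin(√a) = 0.012799 rad = 0.7333°
d = R·c = 6375 × 0.012799 = 81.6 km

81.6 km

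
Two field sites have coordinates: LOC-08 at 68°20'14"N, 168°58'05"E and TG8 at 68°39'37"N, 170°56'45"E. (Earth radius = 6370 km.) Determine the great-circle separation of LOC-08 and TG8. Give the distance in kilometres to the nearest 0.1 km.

88.2 km

LOC-08: φ = +68.33722°, λ = +168.96806°
TG8: φ = +68.66028°, λ = +170.94583°
Δφ = 0.3231°,  Δλ = 1.9778°
a = sin²(Δφ/2) + cos φ₁ cos φ₂ sin²(Δλ/2) = 0.000048
c = 2·arcsin(√a) = 0.013851 rad = 0.7936°
d = R·c = 6370 × 0.013851 = 88.2 km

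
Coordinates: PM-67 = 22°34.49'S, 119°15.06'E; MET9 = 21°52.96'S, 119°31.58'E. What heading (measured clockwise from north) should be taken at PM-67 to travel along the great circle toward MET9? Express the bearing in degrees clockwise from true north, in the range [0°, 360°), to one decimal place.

PM-67: φ = -22.57483°, λ = +119.25100°
MET9: φ = -21.88267°, λ = +119.52633°
Δλ = 0.2753°
y = sin Δλ · cos φ₂ = 0.004459
x = cos φ₁ sin φ₂ − sin φ₁ cos φ₂ cos Δλ = 0.012076
θ = atan2(y, x) = 20.2670° → 20.2670° (mod 360°)

20.3°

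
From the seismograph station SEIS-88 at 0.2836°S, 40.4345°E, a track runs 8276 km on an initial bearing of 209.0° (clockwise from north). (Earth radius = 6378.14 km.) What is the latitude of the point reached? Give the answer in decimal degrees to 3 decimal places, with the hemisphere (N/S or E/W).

δ = d/R = 8276/6378.14 = 1.297557 rad
φ₂ = arcsin(sin φ₁ cos δ + cos φ₁ sin δ cos θ)
   = arcsin(-0.00495·0.26985 + 0.99999·0.96290·-0.87462) = -57.51139°
λ₂ = λ₁ + atan2(sin θ sin δ cos φ₁, cos δ − sin φ₁ sin φ₂) = -19.92031°

57.511°S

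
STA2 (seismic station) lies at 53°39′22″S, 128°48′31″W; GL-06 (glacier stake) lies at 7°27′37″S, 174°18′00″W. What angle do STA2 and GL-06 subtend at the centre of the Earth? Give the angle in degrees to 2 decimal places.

STA2: φ = -53.65611°, λ = -128.80861°
GL-06: φ = -7.46028°, λ = -174.30000°
Δφ = 46.1958°,  Δλ = -45.4914°
a = sin²(Δφ/2) + cos φ₁ cos φ₂ sin²(Δλ/2) = 0.241746
c = 2·arcsin(√a) = 1.028028 rad = 58.9016°

58.90°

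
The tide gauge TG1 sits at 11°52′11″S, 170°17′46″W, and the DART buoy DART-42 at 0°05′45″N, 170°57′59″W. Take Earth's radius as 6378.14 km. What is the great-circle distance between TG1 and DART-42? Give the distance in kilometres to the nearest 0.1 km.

1334.1 km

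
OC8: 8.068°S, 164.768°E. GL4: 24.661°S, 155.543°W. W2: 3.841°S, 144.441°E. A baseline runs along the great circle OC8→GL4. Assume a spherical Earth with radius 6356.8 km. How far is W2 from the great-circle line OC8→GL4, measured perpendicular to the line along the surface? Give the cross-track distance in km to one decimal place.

689.2 km

δ₁₃ = central angle OC8→W2 = 0.360388 rad  (haversine)
θ₁₃ = bearing OC8→W2 = 280.620°,  θ₁₂ = bearing OC8→GL4 = 118.489°
dₓₜ = R·arcsin(sin δ₁₃ · sin(θ₁₃ − θ₁₂)) = 6356.8·arcsin(0.35264·sin(162.131°)) = 689.176 km
|dₓₜ| = 689.176 km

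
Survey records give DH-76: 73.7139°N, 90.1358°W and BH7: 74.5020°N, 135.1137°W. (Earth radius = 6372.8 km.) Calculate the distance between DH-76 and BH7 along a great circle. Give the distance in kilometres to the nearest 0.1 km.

Δφ = 0.7881°,  Δλ = -44.9779°
a = sin²(Δφ/2) + cos φ₁ cos φ₂ sin²(Δλ/2) = 0.011011
c = 2·arcsin(√a) = 0.210252 rad = 12.0465°
d = R·c = 6372.8 × 0.210252 = 1339.9 km

1339.9 km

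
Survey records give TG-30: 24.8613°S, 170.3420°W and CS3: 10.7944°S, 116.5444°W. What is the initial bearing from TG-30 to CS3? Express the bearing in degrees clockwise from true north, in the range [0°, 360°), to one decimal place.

84.7°

Δλ = 53.7976°
y = sin Δλ · cos φ₂ = 0.792657
x = cos φ₁ sin φ₂ − sin φ₁ cos φ₂ cos Δλ = 0.073995
θ = atan2(y, x) = 84.6668° → 84.6668° (mod 360°)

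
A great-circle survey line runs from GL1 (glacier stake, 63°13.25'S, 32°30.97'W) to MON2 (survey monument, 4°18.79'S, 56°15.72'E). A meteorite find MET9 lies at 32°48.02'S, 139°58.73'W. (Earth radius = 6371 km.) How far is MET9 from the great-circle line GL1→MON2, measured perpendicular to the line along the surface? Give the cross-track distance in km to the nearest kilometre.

GL1: φ = -63.22083°, λ = -32.51617°
MON2: φ = -4.31317°, λ = +56.26200°
MET9: φ = -32.80033°, λ = -139.97883°
δ₁₃ = central angle GL1→MET9 = 1.191823 rad  (haversine)
θ₁₃ = bearing GL1→MET9 = 239.662°,  θ₁₂ = bearing GL1→MON2 = 90.856°
dₓₜ = R·arcsin(sin δ₁₃ · sin(θ₁₃ − θ₁₂)) = 6371·arcsin(0.92904·sin(148.806°)) = 3198.314 km
|dₓₜ| = 3198.314 km

3198 km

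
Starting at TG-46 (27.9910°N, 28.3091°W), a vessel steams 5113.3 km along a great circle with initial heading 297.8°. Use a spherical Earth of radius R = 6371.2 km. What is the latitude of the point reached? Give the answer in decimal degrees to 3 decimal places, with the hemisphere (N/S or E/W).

38.483°N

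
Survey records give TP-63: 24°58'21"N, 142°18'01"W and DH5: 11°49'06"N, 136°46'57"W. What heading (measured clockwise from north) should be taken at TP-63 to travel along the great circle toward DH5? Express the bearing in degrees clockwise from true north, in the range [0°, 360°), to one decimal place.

157.4°

TP-63: φ = +24.97250°, λ = -142.30028°
DH5: φ = +11.81833°, λ = -136.78250°
Δλ = 5.5178°
y = sin Δλ · cos φ₂ = 0.094116
x = cos φ₁ sin φ₂ − sin φ₁ cos φ₂ cos Δλ = -0.225657
θ = atan2(y, x) = 157.3601° → 157.3601° (mod 360°)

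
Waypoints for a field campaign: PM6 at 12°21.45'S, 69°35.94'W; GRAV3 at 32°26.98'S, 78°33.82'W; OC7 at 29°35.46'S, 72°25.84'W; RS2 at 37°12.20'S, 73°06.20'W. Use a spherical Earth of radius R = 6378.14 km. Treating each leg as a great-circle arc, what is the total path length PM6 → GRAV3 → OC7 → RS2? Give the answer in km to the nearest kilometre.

3932 km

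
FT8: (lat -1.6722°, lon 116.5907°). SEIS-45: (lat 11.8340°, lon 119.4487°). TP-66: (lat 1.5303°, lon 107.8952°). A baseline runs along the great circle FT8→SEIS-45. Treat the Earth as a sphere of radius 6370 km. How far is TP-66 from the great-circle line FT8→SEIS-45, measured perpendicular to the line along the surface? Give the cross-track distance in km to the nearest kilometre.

1019 km

δ₁₃ = central angle FT8→TP-66 = 0.161712 rad  (haversine)
θ₁₃ = bearing FT8→TP-66 = 290.175°,  θ₁₂ = bearing FT8→SEIS-45 = 11.804°
dₓₜ = R·arcsin(sin δ₁₃ · sin(θ₁₃ − θ₁₂)) = 6370·arcsin(0.16101·sin(278.371°)) = -1019.036 km
|dₓₜ| = 1019.036 km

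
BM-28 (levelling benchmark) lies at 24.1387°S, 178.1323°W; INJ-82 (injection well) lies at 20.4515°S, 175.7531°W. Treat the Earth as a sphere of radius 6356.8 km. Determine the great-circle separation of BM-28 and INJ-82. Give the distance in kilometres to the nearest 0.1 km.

476.4 km

Δφ = 3.6872°,  Δλ = 2.3792°
a = sin²(Δφ/2) + cos φ₁ cos φ₂ sin²(Δλ/2) = 0.001404
c = 2·arcsin(√a) = 0.074945 rad = 4.2940°
d = R·c = 6356.8 × 0.074945 = 476.4 km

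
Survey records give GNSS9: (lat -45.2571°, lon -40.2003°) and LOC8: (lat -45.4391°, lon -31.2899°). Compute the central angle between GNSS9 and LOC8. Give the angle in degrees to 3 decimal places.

6.262°

Δφ = -0.1820°,  Δλ = 8.9104°
a = sin²(Δφ/2) + cos φ₁ cos φ₂ sin²(Δλ/2) = 0.002983
c = 2·arcsin(√a) = 0.109286 rad = 6.2616°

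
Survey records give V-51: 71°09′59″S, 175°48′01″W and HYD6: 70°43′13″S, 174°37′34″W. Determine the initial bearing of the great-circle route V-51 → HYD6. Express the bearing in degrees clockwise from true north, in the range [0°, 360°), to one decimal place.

41.2°

V-51: φ = -71.16639°, λ = -175.80028°
HYD6: φ = -70.72028°, λ = -174.62611°
Δλ = 1.1742°
y = sin Δλ · cos φ₂ = 0.006766
x = cos φ₁ sin φ₂ − sin φ₁ cos φ₂ cos Δλ = 0.007720
θ = atan2(y, x) = 41.2304° → 41.2304° (mod 360°)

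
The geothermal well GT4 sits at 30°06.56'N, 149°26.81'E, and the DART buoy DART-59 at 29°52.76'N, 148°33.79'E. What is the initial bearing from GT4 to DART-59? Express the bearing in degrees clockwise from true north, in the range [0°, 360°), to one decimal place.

253.5°

GT4: φ = +30.10933°, λ = +149.44683°
DART-59: φ = +29.87933°, λ = +148.56317°
Δλ = -0.8837°
y = sin Δλ · cos φ₂ = -0.013372
x = cos φ₁ sin φ₂ − sin φ₁ cos φ₂ cos Δλ = -0.003963
θ = atan2(y, x) = -106.5058° → 253.4942° (mod 360°)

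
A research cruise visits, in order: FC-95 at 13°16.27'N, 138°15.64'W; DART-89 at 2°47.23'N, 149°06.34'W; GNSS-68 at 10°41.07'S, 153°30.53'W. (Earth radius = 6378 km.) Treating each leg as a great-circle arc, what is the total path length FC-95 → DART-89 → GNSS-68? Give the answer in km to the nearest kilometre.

FC-95: φ = +13.27117°, λ = -138.26067°
DART-89: φ = +2.78717°, λ = -149.10567°
GNSS-68: φ = -10.68450°, λ = -153.50883°
FC-95→DART-89: c = 0.261733 rad, d = 1669.33 km
DART-89→GNSS-68: c = 0.247253 rad, d = 1576.98 km
Total = 1669.33 + 1576.98 = 3246.31 km

3246 km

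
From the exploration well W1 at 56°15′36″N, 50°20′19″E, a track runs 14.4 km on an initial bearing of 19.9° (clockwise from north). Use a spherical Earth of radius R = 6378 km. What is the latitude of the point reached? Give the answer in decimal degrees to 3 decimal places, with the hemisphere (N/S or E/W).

56.382°N

W1: φ = +56.26000°, λ = +50.33861°
δ = d/R = 14.4/6378 = 0.002258 rad
φ₂ = arcsin(sin φ₁ cos δ + cos φ₁ sin δ cos θ)
   = arcsin(0.83157·1.00000 + 0.55543·0.00226·0.94029) = 56.38161°
λ₂ = λ₁ + atan2(sin θ sin δ cos φ₁, cos δ − sin φ₁ sin φ₂) = 50.41814°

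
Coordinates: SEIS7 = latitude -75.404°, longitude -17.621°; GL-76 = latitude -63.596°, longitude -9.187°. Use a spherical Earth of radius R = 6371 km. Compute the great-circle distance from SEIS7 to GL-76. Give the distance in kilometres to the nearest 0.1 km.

1350.2 km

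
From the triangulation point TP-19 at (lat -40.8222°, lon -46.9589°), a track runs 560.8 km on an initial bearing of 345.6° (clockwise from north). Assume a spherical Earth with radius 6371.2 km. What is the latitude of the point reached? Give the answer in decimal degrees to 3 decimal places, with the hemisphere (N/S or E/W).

35.927°S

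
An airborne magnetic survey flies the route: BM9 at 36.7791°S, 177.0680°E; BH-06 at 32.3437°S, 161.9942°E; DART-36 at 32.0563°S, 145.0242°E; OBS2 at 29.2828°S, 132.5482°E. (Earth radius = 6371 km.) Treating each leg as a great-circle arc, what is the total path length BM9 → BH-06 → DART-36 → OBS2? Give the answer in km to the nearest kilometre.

4291 km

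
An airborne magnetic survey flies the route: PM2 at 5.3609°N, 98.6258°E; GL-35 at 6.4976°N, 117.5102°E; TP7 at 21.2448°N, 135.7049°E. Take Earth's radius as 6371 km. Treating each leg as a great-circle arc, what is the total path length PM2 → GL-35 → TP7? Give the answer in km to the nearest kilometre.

PM2→GL-35: c = 0.328410 rad, d = 2092.30 km
GL-35→TP7: c = 0.400781 rad, d = 2553.38 km
Total = 2092.30 + 2553.38 = 4645.68 km

4646 km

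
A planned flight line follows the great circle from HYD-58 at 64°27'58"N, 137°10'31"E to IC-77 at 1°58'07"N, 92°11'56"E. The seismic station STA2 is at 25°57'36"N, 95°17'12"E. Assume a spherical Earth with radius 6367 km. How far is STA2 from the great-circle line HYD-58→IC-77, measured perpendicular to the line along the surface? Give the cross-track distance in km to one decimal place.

546.3 km

HYD-58: φ = +64.46611°, λ = +137.17528°
IC-77: φ = +1.96861°, λ = +92.19889°
STA2: φ = +25.96000°, λ = +95.28667°
δ₁₃ = central angle HYD-58→STA2 = 0.818249 rad  (haversine)
θ₁₃ = bearing HYD-58→STA2 = 235.326°,  θ₁₂ = bearing HYD-58→IC-77 = 228.584°
dₓₜ = R·arcsin(sin δ₁₃ · sin(θ₁₃ − θ₁₂)) = 6367·arcsin(0.72995·sin(6.742°)) = 546.314 km
|dₓₜ| = 546.314 km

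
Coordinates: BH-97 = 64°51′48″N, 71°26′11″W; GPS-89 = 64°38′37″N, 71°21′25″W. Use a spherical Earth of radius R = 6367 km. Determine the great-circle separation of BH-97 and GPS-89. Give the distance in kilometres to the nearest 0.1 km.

24.7 km

BH-97: φ = +64.86333°, λ = -71.43639°
GPS-89: φ = +64.64361°, λ = -71.35694°
Δφ = -0.2197°,  Δλ = 0.0794°
a = sin²(Δφ/2) + cos φ₁ cos φ₂ sin²(Δλ/2) = 0.000004
c = 2·arcsin(√a) = 0.003880 rad = 0.2223°
d = R·c = 6367 × 0.003880 = 24.7 km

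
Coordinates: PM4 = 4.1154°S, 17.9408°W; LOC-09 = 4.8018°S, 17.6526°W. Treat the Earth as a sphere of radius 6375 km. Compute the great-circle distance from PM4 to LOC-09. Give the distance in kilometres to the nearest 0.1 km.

82.8 km

Δφ = -0.6864°,  Δλ = 0.2882°
a = sin²(Δφ/2) + cos φ₁ cos φ₂ sin²(Δλ/2) = 0.000042
c = 2·arcsin(√a) = 0.012987 rad = 0.7441°
d = R·c = 6375 × 0.012987 = 82.8 km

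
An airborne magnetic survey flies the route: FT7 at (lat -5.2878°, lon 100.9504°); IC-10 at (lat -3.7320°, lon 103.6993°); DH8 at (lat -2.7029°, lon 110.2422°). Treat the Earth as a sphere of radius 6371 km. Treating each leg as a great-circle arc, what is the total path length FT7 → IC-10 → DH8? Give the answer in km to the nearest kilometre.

FT7→IC-10: c = 0.054998 rad, d = 350.39 km
IC-10→DH8: c = 0.115419 rad, d = 735.34 km
Total = 350.39 + 735.34 = 1085.73 km

1086 km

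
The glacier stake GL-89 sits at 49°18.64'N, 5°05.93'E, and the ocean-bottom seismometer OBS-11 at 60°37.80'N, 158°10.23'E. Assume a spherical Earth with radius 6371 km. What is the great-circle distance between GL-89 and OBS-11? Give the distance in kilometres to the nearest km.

7554 km

GL-89: φ = +49.31067°, λ = +5.09883°
OBS-11: φ = +60.63000°, λ = +158.17050°
Δφ = 11.3193°,  Δλ = 153.0717°
a = sin²(Δφ/2) + cos φ₁ cos φ₂ sin²(Δλ/2) = 0.312142
c = 2·arcsin(√a) = 1.185627 rad = 67.9314°
d = R·c = 6371 × 1.185627 = 7553.6 km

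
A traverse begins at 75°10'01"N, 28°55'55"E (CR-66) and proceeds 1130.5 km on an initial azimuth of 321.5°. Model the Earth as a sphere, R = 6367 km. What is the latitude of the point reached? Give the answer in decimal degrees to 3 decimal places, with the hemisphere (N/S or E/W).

CR-66: φ = +75.16694°, λ = +28.93194°
δ = d/R = 1130.5/6367 = 0.177556 rad
φ₂ = arcsin(sin φ₁ cos δ + cos φ₁ sin δ cos θ)
   = arcsin(0.96668·0.98428 + 0.25600·0.17662·0.78261) = 80.70325°
λ₂ = λ₁ + atan2(sin θ sin δ cos φ₁, cos δ − sin φ₁ sin φ₂) = -13.95954°

80.703°N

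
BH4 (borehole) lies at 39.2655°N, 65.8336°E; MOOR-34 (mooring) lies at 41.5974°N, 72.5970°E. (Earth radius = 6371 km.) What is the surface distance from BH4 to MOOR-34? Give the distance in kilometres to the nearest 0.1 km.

Δφ = 2.3319°,  Δλ = 6.7634°
a = sin²(Δφ/2) + cos φ₁ cos φ₂ sin²(Δλ/2) = 0.002429
c = 2·arcsin(√a) = 0.098603 rad = 5.6495°
d = R·c = 6371 × 0.098603 = 628.2 km

628.2 km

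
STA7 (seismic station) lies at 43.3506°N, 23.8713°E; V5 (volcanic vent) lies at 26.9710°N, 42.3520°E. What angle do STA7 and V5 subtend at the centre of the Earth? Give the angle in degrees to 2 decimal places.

Δφ = -16.3796°,  Δλ = 18.4807°
a = sin²(Δφ/2) + cos φ₁ cos φ₂ sin²(Δλ/2) = 0.037003
c = 2·arcsin(√a) = 0.387138 rad = 22.1814°

22.18°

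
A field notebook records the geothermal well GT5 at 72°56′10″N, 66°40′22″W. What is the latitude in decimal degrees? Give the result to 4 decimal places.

72° + 56′/60 + 10″/3600 = 72 + 0.93333 + 0.00278 = 72.9361°

72.9361°N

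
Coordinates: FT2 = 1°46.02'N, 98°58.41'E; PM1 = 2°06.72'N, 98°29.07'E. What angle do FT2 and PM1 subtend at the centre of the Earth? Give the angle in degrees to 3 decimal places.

FT2: φ = +1.76700°, λ = +98.97350°
PM1: φ = +2.11200°, λ = +98.48450°
Δφ = 0.3450°,  Δλ = -0.4890°
a = sin²(Δφ/2) + cos φ₁ cos φ₂ sin²(Δλ/2) = 0.000027
c = 2·arcsin(√a) = 0.010441 rad = 0.5982°

0.598°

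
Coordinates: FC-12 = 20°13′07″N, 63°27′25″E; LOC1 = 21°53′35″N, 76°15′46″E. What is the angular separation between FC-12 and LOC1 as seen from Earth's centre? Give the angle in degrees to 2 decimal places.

12.06°

FC-12: φ = +20.21861°, λ = +63.45694°
LOC1: φ = +21.89306°, λ = +76.26278°
Δφ = 1.6744°,  Δλ = 12.8058°
a = sin²(Δφ/2) + cos φ₁ cos φ₂ sin²(Δλ/2) = 0.011042
c = 2·arcsin(√a) = 0.210552 rad = 12.0637°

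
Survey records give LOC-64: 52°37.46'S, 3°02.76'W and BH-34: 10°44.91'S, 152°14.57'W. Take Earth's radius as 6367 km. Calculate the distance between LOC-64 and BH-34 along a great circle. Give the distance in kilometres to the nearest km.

12374 km

LOC-64: φ = -52.62433°, λ = -3.04600°
BH-34: φ = -10.74850°, λ = -152.24283°
Δφ = 41.8758°,  Δλ = -149.1968°
a = sin²(Δφ/2) + cos φ₁ cos φ₂ sin²(Δλ/2) = 0.682026
c = 2·arcsin(√a) = 1.943411 rad = 111.3492°
d = R·c = 6367 × 1.943411 = 12373.7 km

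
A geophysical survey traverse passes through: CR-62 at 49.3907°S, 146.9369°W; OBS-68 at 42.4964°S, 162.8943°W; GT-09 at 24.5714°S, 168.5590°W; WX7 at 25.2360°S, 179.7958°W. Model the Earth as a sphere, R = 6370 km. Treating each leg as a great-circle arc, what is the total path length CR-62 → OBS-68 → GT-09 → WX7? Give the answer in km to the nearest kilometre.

4643 km

CR-62→OBS-68: c = 0.227309 rad, d = 1447.96 km
OBS-68→GT-09: c = 0.323321 rad, d = 2059.55 km
GT-09→WX7: c = 0.178209 rad, d = 1135.19 km
Total = 1447.96 + 2059.55 + 1135.19 = 4642.70 km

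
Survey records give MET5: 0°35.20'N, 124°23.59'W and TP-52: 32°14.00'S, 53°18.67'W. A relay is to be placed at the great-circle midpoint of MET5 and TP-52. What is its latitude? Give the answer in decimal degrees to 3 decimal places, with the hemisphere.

19.172°S

MET5: φ = +0.58667°, λ = -124.39317°
TP-52: φ = -32.23333°, λ = -53.31117°
Bx = cos φ₂ cos Δλ = 0.274248,  By = cos φ₂ sin Δλ = 0.800191
φₘ = atan2(sin φ₁ + sin φ₂, √((cos φ₁ + Bx)² + By²)) = -19.17165°
λₘ = λ₁ + atan2(By, cos φ₁ + Bx) = -92.26445°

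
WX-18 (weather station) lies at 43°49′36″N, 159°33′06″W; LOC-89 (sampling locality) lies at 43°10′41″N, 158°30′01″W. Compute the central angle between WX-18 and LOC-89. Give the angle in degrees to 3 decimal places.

WX-18: φ = +43.82667°, λ = -159.55167°
LOC-89: φ = +43.17806°, λ = -158.50028°
Δφ = -0.6486°,  Δλ = 1.0514°
a = sin²(Δφ/2) + cos φ₁ cos φ₂ sin²(Δλ/2) = 0.000076
c = 2·arcsin(√a) = 0.017473 rad = 1.0011°

1.001°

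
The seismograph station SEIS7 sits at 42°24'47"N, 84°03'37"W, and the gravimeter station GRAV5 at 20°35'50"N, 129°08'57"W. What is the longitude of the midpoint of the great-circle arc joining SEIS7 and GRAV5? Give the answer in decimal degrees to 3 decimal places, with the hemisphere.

109.412°W

SEIS7: φ = +42.41306°, λ = -84.06028°
GRAV5: φ = +20.59722°, λ = -129.14917°
Bx = cos φ₂ cos Δλ = 0.660878,  By = cos φ₂ sin Δλ = -0.662932
φₘ = atan2(sin φ₁ + sin φ₂, √((cos φ₁ + Bx)² + By²)) = 33.53807°
λₘ = λ₁ + atan2(By, cos φ₁ + Bx) = -109.41189°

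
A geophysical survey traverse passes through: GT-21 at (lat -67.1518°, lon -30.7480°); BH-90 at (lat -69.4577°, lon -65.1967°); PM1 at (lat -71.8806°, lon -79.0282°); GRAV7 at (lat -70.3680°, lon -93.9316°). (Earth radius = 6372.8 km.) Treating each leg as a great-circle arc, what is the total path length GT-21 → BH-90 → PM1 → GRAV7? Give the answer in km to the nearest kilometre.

GT-21→BH-90: c = 0.222738 rad, d = 1419.46 km
BH-90→PM1: c = 0.090124 rad, d = 574.34 km
PM1→GRAV7: c = 0.087930 rad, d = 560.36 km
Total = 1419.46 + 574.34 + 560.36 = 2554.16 km

2554 km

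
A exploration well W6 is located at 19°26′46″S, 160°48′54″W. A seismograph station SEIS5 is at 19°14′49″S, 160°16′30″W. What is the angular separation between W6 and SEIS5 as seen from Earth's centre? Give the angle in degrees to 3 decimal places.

W6: φ = -19.44611°, λ = -160.81500°
SEIS5: φ = -19.24694°, λ = -160.27500°
Δφ = 0.1992°,  Δλ = 0.5400°
a = sin²(Δφ/2) + cos φ₁ cos φ₂ sin²(Δλ/2) = 0.000023
c = 2·arcsin(√a) = 0.009548 rad = 0.5471°

0.547°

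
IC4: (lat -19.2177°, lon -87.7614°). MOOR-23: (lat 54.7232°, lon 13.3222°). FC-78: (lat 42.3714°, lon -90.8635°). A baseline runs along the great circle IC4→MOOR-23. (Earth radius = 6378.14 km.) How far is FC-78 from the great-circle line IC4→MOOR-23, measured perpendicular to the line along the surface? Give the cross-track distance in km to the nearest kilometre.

3859 km

δ₁₃ = central angle IC4→FC-78 = 1.076094 rad  (haversine)
θ₁₃ = bearing IC4→FC-78 = 357.396°,  θ₁₂ = bearing IC4→MOOR-23 = 37.661°
dₓₜ = R·arcsin(sin δ₁₃ · sin(θ₁₃ − θ₁₂)) = 6378.14·arcsin(0.88011·sin(319.736°)) = -3859.292 km
|dₓₜ| = 3859.292 km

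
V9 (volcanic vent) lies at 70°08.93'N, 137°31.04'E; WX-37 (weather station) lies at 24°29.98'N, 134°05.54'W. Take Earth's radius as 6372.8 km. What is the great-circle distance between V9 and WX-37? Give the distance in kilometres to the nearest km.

V9: φ = +70.14883°, λ = +137.51733°
WX-37: φ = +24.49967°, λ = -134.09233°
Δφ = -45.6492°,  Δλ = 88.3903°
a = sin²(Δφ/2) + cos φ₁ cos φ₂ sin²(Δλ/2) = 0.300637
c = 2·arcsin(√a) = 1.160669 rad = 66.5014°
d = R·c = 6372.8 × 1.160669 = 7396.7 km

7397 km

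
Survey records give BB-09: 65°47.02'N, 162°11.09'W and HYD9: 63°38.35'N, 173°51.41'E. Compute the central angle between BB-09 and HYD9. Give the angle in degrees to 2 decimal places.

10.39°

BB-09: φ = +65.78367°, λ = -162.18483°
HYD9: φ = +63.63917°, λ = +173.85683°
Δφ = -2.1445°,  Δλ = -23.9583°
a = sin²(Δφ/2) + cos φ₁ cos φ₂ sin²(Δλ/2) = 0.008196
c = 2·arcsin(√a) = 0.181315 rad = 10.3886°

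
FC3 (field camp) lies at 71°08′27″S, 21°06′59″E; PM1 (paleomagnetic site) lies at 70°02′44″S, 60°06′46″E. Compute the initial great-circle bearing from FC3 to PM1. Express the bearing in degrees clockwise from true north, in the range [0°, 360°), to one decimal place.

FC3: φ = -71.14083°, λ = +21.11639°
PM1: φ = -70.04556°, λ = +60.11278°
Δλ = 38.9964°
y = sin Δλ · cos φ₂ = 0.214753
x = cos φ₁ sin φ₂ − sin φ₁ cos φ₂ cos Δλ = -0.052843
θ = atan2(y, x) = 103.8239° → 103.8239° (mod 360°)

103.8°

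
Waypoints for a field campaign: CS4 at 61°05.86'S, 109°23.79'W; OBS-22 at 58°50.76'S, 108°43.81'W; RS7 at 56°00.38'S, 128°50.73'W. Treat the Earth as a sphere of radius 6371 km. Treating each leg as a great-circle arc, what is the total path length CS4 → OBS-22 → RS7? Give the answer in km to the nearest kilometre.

CS4: φ = -61.09767°, λ = -109.39650°
OBS-22: φ = -58.84600°, λ = -108.73017°
RS7: φ = -56.00633°, λ = -128.84550°
CS4→OBS-22: c = 0.039727 rad, d = 253.10 km
OBS-22→RS7: c = 0.194581 rad, d = 1239.68 km
Total = 253.10 + 1239.68 = 1492.78 km

1493 km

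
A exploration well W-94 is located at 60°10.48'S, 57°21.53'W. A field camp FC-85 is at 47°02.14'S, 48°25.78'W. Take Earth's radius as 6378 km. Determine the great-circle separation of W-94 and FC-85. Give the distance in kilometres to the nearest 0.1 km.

W-94: φ = -60.17467°, λ = -57.35883°
FC-85: φ = -47.03567°, λ = -48.42967°
Δφ = 13.1390°,  Δλ = 8.9292°
a = sin²(Δφ/2) + cos φ₁ cos φ₂ sin²(Δλ/2) = 0.015143
c = 2·arcsin(√a) = 0.246741 rad = 14.1372°
d = R·c = 6378 × 0.246741 = 1573.7 km

1573.7 km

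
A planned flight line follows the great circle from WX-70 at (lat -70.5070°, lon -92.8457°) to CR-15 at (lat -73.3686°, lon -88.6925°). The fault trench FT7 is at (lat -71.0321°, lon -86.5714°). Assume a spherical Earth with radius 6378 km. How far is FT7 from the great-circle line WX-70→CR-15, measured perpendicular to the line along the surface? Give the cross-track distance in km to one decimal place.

183.1 km

δ₁₃ = central angle WX-70→FT7 = 0.037196 rad  (haversine)
θ₁₃ = bearing WX-70→FT7 = 107.206°,  θ₁₂ = bearing WX-70→CR-15 = 157.736°
dₓₜ = R·arcsin(sin δ₁₃ · sin(θ₁₃ − θ₁₂)) = 6378·arcsin(0.03719·sin(-50.530°)) = -183.119 km
|dₓₜ| = 183.119 km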